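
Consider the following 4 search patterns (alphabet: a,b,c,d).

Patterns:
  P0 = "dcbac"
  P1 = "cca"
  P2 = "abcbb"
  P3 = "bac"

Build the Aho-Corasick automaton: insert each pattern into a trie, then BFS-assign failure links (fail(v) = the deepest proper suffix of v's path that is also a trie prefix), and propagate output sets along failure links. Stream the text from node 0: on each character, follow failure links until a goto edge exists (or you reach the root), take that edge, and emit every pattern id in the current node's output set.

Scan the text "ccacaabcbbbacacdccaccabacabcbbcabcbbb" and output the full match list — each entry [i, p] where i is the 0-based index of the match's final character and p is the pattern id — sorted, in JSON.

Construct AC machine:
Trie (insert patterns):
  n0 'ε': a→9 b→14 c→6 d→1
  n1 'd': c→2
  n2 'dc': b→3
  n3 'dcb': a→4
  n4 'dcba': c→5
  n5 'dcbac': ·  ←P0
  n6 'c': c→7
  n7 'cc': a→8
  n8 'cca': ·  ←P1
  n9 'a': b→10
  n10 'ab': c→11
  n11 'abc': b→12
  n12 'abcb': b→13
  n13 'abcbb': ·  ←P2
  n14 'b': a→15
  n15 'ba': c→16
  n16 'bac': ·  ←P3

BFS fail/out derivation:
  fail(1) 'd': from fail(0)=0 chase 'd': 0 ⇒ 0;  out=∅∪out(0)=∅
  fail(6) 'c': from fail(0)=0 chase 'c': 0 ⇒ 0;  out=∅∪out(0)=∅
  fail(9) 'a': from fail(0)=0 chase 'a': 0 ⇒ 0;  out=∅∪out(0)=∅
  fail(14) 'b': from fail(0)=0 chase 'b': 0 ⇒ 0;  out=∅∪out(0)=∅
  fail(2) 'dc': from fail(1)=0 chase 'c': 0 ⇒ 6;  out=∅∪out(6)=∅
  fail(7) 'cc': from fail(6)=0 chase 'c': 0 ⇒ 6;  out=∅∪out(6)=∅
  fail(10) 'ab': from fail(9)=0 chase 'b': 0 ⇒ 14;  out=∅∪out(14)=∅
  fail(15) 'ba': from fail(14)=0 chase 'a': 0 ⇒ 9;  out=∅∪out(9)=∅
  fail(3) 'dcb': from fail(2)=6 chase 'b': 6→0 ⇒ 14;  out=∅∪out(14)=∅
  fail(8) 'cca': from fail(7)=6 chase 'a': 6→0 ⇒ 9;  out={1}∪out(9)={1}
  fail(11) 'abc': from fail(10)=14 chase 'c': 14→0 ⇒ 6;  out=∅∪out(6)=∅
  fail(16) 'bac': from fail(15)=9 chase 'c': 9→0 ⇒ 6;  out={3}∪out(6)={3}
  fail(4) 'dcba': from fail(3)=14 chase 'a': 14 ⇒ 15;  out=∅∪out(15)=∅
  fail(12) 'abcb': from fail(11)=6 chase 'b': 6→0 ⇒ 14;  out=∅∪out(14)=∅
  fail(5) 'dcbac': from fail(4)=15 chase 'c': 15 ⇒ 16;  out={0}∪out(16)={0,3}
  fail(13) 'abcbb': from fail(12)=14 chase 'b': 14→0 ⇒ 14;  out={2}∪out(14)={2}

Scan:
pos 0 'c': at 6
pos 1 'c': at 7
pos 2 'a': at 8  emit P1@[0:2]
pos 3 'c': at 6 ·f
pos 4 'a': at 9 ·f
pos 5 'a': at 9 ·f
pos 6 'b': at 10
pos 7 'c': at 11
pos 8 'b': at 12
pos 9 'b': at 13  emit P2@[5:9]
pos 10 'b': at 14 ·f
pos 11 'a': at 15
pos 12 'c': at 16  emit P3@[10:12]
pos 13 'a': at 9 ·f
pos 14 'c': at 6 ·f
pos 15 'd': at 1 ·f
pos 16 'c': at 2
pos 17 'c': at 7 ·f
pos 18 'a': at 8  emit P1@[16:18]
pos 19 'c': at 6 ·f
pos 20 'c': at 7
pos 21 'a': at 8  emit P1@[19:21]
pos 22 'b': at 10 ·f
pos 23 'a': at 15 ·f
pos 24 'c': at 16  emit P3@[22:24]
pos 25 'a': at 9 ·f
pos 26 'b': at 10
pos 27 'c': at 11
pos 28 'b': at 12
pos 29 'b': at 13  emit P2@[25:29]
pos 30 'c': at 6 ·f
pos 31 'a': at 9 ·f
pos 32 'b': at 10
pos 33 'c': at 11
pos 34 'b': at 12
pos 35 'b': at 13  emit P2@[31:35]
pos 36 'b': at 14 ·f

Matches: [[2,1],[9,2],[12,3],[18,1],[21,1],[24,3],[29,2],[35,2]]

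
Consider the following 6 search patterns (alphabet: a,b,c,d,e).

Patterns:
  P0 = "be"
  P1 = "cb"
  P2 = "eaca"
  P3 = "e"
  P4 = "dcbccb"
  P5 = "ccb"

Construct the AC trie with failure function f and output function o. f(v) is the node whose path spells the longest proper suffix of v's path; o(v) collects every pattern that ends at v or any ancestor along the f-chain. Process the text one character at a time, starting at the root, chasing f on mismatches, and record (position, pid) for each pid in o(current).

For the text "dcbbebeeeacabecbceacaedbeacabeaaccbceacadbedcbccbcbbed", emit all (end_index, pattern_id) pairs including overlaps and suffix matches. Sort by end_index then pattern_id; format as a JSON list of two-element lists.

Construct AC machine:
Trie nodes:
  0='ε' goto b→1 c→3 d→9 e→5
  1='b' goto e→2
  2='be' goto ·  [P0 ends]
  3='c' goto b→4 c→15
  4='cb' goto ·  [P1 ends]
  5='e' goto a→6  [P3 ends]
  6='ea' goto c→7
  7='eac' goto a→8
  8='eaca' goto ·  [P2 ends]
  9='d' goto c→10
  10='dc' goto b→11
  11='dcb' goto c→12
  12='dcbc' goto c→13
  13='dcbcc' goto b→14
  14='dcbccb' goto ·  [P4 ends]
  15='cc' goto b→16
  16='ccb' goto ·  [P5 ends]

BFS fail/out derivation:
  n1('b'): parent n0 fail=0; on 'b' 0 → fail=0;  out ∅∪∅=∅
  n3('c'): parent n0 fail=0; on 'c' 0 → fail=0;  out ∅∪∅=∅
  n5('e'): parent n0 fail=0; on 'e' 0 → fail=0;  out {3}∪∅={3}
  n9('d'): parent n0 fail=0; on 'd' 0 → fail=0;  out ∅∪∅=∅
  n2('be'): parent n1 fail=0; on 'e' 0 → fail=5;  out {0}∪{3}={0,3}
  n4('cb'): parent n3 fail=0; on 'b' 0 → fail=1;  out {1}∪∅={1}
  n6('ea'): parent n5 fail=0; on 'a' 0 → fail=0;  out ∅∪∅=∅
  n10('dc'): parent n9 fail=0; on 'c' 0 → fail=3;  out ∅∪∅=∅
  n15('cc'): parent n3 fail=0; on 'c' 0 → fail=3;  out ∅∪∅=∅
  n7('eac'): parent n6 fail=0; on 'c' 0 → fail=3;  out ∅∪∅=∅
  n11('dcb'): parent n10 fail=3; on 'b' 3 → fail=4;  out ∅∪{1}={1}
  n16('ccb'): parent n15 fail=3; on 'b' 3 → fail=4;  out {5}∪{1}={1,5}
  n8('eaca'): parent n7 fail=3; on 'a' 3→0 → fail=0;  out {2}∪∅={2}
  n12('dcbc'): parent n11 fail=4; on 'c' 4→1→0 → fail=3;  out ∅∪∅=∅
  n13('dcbcc'): parent n12 fail=3; on 'c' 3 → fail=15;  out ∅∪∅=∅
  n14('dcbccb'): parent n13 fail=15; on 'b' 15 → fail=16;  out {4}∪{1,5}={1,4,5}

Run:
[0] read 'd'  n0⇒n9
[1] read 'c'  n9⇒n10
[2] read 'b'  n10⇒n11  emit P1@[1:2]
[3] read 'b'  n11⇒n1 ·f
[4] read 'e'  n1⇒n2  emit P0@[3:4],P3@[4:4]
[5] read 'b'  n2⇒n1 ·f
[6] read 'e'  n1⇒n2  emit P0@[5:6],P3@[6:6]
[7] read 'e'  n2⇒n5 ·f  emit P3@[7:7]
[8] read 'e'  n5⇒n5 ·f  emit P3@[8:8]
[9] read 'a'  n5⇒n6
[10] read 'c'  n6⇒n7
[11] read 'a'  n7⇒n8  emit P2@[8:11]
[12] read 'b'  n8⇒n1 ·f
[13] read 'e'  n1⇒n2  emit P0@[12:13],P3@[13:13]
[14] read 'c'  n2⇒n3 ·f
[15] read 'b'  n3⇒n4  emit P1@[14:15]
[16] read 'c'  n4⇒n3 ·f
[17] read 'e'  n3⇒n5 ·f  emit P3@[17:17]
[18] read 'a'  n5⇒n6
[19] read 'c'  n6⇒n7
[20] read 'a'  n7⇒n8  emit P2@[17:20]
[21] read 'e'  n8⇒n5 ·f  emit P3@[21:21]
[22] read 'd'  n5⇒n9 ·f
[23] read 'b'  n9⇒n1 ·f
[24] read 'e'  n1⇒n2  emit P0@[23:24],P3@[24:24]
[25] read 'a'  n2⇒n6 ·f
[26] read 'c'  n6⇒n7
[27] read 'a'  n7⇒n8  emit P2@[24:27]
[28] read 'b'  n8⇒n1 ·f
[29] read 'e'  n1⇒n2  emit P0@[28:29],P3@[29:29]
[30] read 'a'  n2⇒n6 ·f
[31] read 'a'  n6⇒n0 ·f
[32] read 'c'  n0⇒n3
[33] read 'c'  n3⇒n15
[34] read 'b'  n15⇒n16  emit P1@[33:34],P5@[32:34]
[35] read 'c'  n16⇒n3 ·f
[36] read 'e'  n3⇒n5 ·f  emit P3@[36:36]
[37] read 'a'  n5⇒n6
[38] read 'c'  n6⇒n7
[39] read 'a'  n7⇒n8  emit P2@[36:39]
[40] read 'd'  n8⇒n9 ·f
[41] read 'b'  n9⇒n1 ·f
[42] read 'e'  n1⇒n2  emit P0@[41:42],P3@[42:42]
[43] read 'd'  n2⇒n9 ·f
[44] read 'c'  n9⇒n10
[45] read 'b'  n10⇒n11  emit P1@[44:45]
[46] read 'c'  n11⇒n12
[47] read 'c'  n12⇒n13
[48] read 'b'  n13⇒n14  emit P1@[47:48],P4@[43:48],P5@[46:48]
[49] read 'c'  n14⇒n3 ·f
[50] read 'b'  n3⇒n4  emit P1@[49:50]
[51] read 'b'  n4⇒n1 ·f
[52] read 'e'  n1⇒n2  emit P0@[51:52],P3@[52:52]
[53] read 'd'  n2⇒n9 ·f

Matches: [[2,1],[4,0],[4,3],[6,0],[6,3],[7,3],[8,3],[11,2],[13,0],[13,3],[15,1],[17,3],[20,2],[21,3],[24,0],[24,3],[27,2],[29,0],[29,3],[34,1],[34,5],[36,3],[39,2],[42,0],[42,3],[45,1],[48,1],[48,4],[48,5],[50,1],[52,0],[52,3]]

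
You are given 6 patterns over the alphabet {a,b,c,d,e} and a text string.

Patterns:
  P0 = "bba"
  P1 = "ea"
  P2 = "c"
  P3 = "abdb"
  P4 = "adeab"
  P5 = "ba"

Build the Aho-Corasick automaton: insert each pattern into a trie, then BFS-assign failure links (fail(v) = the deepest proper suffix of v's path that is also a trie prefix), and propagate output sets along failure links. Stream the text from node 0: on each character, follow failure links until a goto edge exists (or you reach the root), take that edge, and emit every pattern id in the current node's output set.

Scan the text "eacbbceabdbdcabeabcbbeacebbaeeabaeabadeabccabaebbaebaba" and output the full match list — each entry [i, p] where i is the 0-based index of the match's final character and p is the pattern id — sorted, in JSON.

Build:
Trie (insert patterns):
  0='ε' goto a→7 b→1 c→6 e→4
  1='b' goto a→15 b→2
  2='bb' goto a→3
  3='bba' goto ·  ←P0
  4='e' goto a→5
  5='ea' goto ·  ←P1
  6='c' goto ·  ←P2
  7='a' goto b→8 d→11
  8='ab' goto d→9
  9='abd' goto b→10
  10='abdb' goto ·  ←P3
  11='ad' goto e→12
  12='ade' goto a→13
  13='adea' goto b→14
  14='adeab' goto ·  ←P4
  15='ba' goto ·  ←P5

Failure links (BFS by depth):
  n1('b'): parent n0 fail=0; on 'b' 0 → fail=0;  out ∅∪∅=∅
  n4('e'): parent n0 fail=0; on 'e' 0 → fail=0;  out ∅∪∅=∅
  n6('c'): parent n0 fail=0; on 'c' 0 → fail=0;  out {2}∪∅={2}
  n7('a'): parent n0 fail=0; on 'a' 0 → fail=0;  out ∅∪∅=∅
  n2('bb'): parent n1 fail=0; on 'b' 0 → fail=1;  out ∅∪∅=∅
  n5('ea'): parent n4 fail=0; on 'a' 0 → fail=7;  out {1}∪∅={1}
  n8('ab'): parent n7 fail=0; on 'b' 0 → fail=1;  out ∅∪∅=∅
  n11('ad'): parent n7 fail=0; on 'd' 0 → fail=0;  out ∅∪∅=∅
  n15('ba'): parent n1 fail=0; on 'a' 0 → fail=7;  out {5}∪∅={5}
  n3('bba'): parent n2 fail=1; on 'a' 1 → fail=15;  out {0}∪{5}={0,5}
  n9('abd'): parent n8 fail=1; on 'd' 1→0 → fail=0;  out ∅∪∅=∅
  n12('ade'): parent n11 fail=0; on 'e' 0 → fail=4;  out ∅∪∅=∅
  n10('abdb'): parent n9 fail=0; on 'b' 0 → fail=1;  out {3}∪∅={3}
  n13('adea'): parent n12 fail=4; on 'a' 4 → fail=5;  out ∅∪{1}={1}
  n14('adeab'): parent n13 fail=5; on 'b' 5→7 → fail=8;  out {4}∪∅={4}

Text stream:
pos 0 'e': at 4
pos 1 'a': at 5  ** P1@[0:1]
pos 2 'c': at 6 (via fail)  ** P2@[2:2]
pos 3 'b': at 1 (via fail)
pos 4 'b': at 2
pos 5 'c': at 6 (via fail)  ** P2@[5:5]
pos 6 'e': at 4 (via fail)
pos 7 'a': at 5  ** P1@[6:7]
pos 8 'b': at 8 (via fail)
pos 9 'd': at 9
pos 10 'b': at 10  ** P3@[7:10]
pos 11 'd': at 0 (via fail)
pos 12 'c': at 6  ** P2@[12:12]
pos 13 'a': at 7 (via fail)
pos 14 'b': at 8
pos 15 'e': at 4 (via fail)
pos 16 'a': at 5  ** P1@[15:16]
pos 17 'b': at 8 (via fail)
pos 18 'c': at 6 (via fail)  ** P2@[18:18]
pos 19 'b': at 1 (via fail)
pos 20 'b': at 2
pos 21 'e': at 4 (via fail)
pos 22 'a': at 5  ** P1@[21:22]
pos 23 'c': at 6 (via fail)  ** P2@[23:23]
pos 24 'e': at 4 (via fail)
pos 25 'b': at 1 (via fail)
pos 26 'b': at 2
pos 27 'a': at 3  ** P0@[25:27],P5@[26:27]
pos 28 'e': at 4 (via fail)
pos 29 'e': at 4 (via fail)
pos 30 'a': at 5  ** P1@[29:30]
pos 31 'b': at 8 (via fail)
pos 32 'a': at 15 (via fail)  ** P5@[31:32]
pos 33 'e': at 4 (via fail)
pos 34 'a': at 5  ** P1@[33:34]
pos 35 'b': at 8 (via fail)
pos 36 'a': at 15 (via fail)  ** P5@[35:36]
pos 37 'd': at 11 (via fail)
pos 38 'e': at 12
pos 39 'a': at 13  ** P1@[38:39]
pos 40 'b': at 14  ** P4@[36:40]
pos 41 'c': at 6 (via fail)  ** P2@[41:41]
pos 42 'c': at 6 (via fail)  ** P2@[42:42]
pos 43 'a': at 7 (via fail)
pos 44 'b': at 8
pos 45 'a': at 15 (via fail)  ** P5@[44:45]
pos 46 'e': at 4 (via fail)
pos 47 'b': at 1 (via fail)
pos 48 'b': at 2
pos 49 'a': at 3  ** P0@[47:49],P5@[48:49]
pos 50 'e': at 4 (via fail)
pos 51 'b': at 1 (via fail)
pos 52 'a': at 15  ** P5@[51:52]
pos 53 'b': at 8 (via fail)
pos 54 'a': at 15 (via fail)  ** P5@[53:54]

All matches (sorted): [[1,1],[2,2],[5,2],[7,1],[10,3],[12,2],[16,1],[18,2],[22,1],[23,2],[27,0],[27,5],[30,1],[32,5],[34,1],[36,5],[39,1],[40,4],[41,2],[42,2],[45,5],[49,0],[49,5],[52,5],[54,5]]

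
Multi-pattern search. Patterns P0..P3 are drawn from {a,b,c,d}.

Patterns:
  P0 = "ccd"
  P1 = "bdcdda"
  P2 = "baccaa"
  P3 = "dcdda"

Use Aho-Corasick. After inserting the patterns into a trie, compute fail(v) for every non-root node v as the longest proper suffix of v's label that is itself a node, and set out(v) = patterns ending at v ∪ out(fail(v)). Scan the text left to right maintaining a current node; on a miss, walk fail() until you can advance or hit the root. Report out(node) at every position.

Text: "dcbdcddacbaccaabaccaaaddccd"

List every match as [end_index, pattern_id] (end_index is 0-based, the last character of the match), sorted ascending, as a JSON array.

Build:
Trie (insert patterns):
  0='ε' goto b→4 c→1 d→15
  1='c' goto c→2
  2='cc' goto d→3
  3='ccd' goto ·  [P0 ends]
  4='b' goto a→10 d→5
  5='bd' goto c→6
  6='bdc' goto d→7
  7='bdcd' goto d→8
  8='bdcdd' goto a→9
  9='bdcdda' goto ·  [P1 ends]
  10='ba' goto c→11
  11='bac' goto c→12
  12='bacc' goto a→13
  13='bacca' goto a→14
  14='baccaa' goto ·  [P2 ends]
  15='d' goto c→16
  16='dc' goto d→17
  17='dcd' goto d→18
  18='dcdd' goto a→19
  19='dcdda' goto ·  [P3 ends]

Failure links (BFS by depth):
  fail(1) 'c': from fail(0)=0 chase 'c': 0 ⇒ 0;  out=∅∪out(0)=∅
  fail(4) 'b': from fail(0)=0 chase 'b': 0 ⇒ 0;  out=∅∪out(0)=∅
  fail(15) 'd': from fail(0)=0 chase 'd': 0 ⇒ 0;  out=∅∪out(0)=∅
  fail(2) 'cc': from fail(1)=0 chase 'c': 0 ⇒ 1;  out=∅∪out(1)=∅
  fail(5) 'bd': from fail(4)=0 chase 'd': 0 ⇒ 15;  out=∅∪out(15)=∅
  fail(10) 'ba': from fail(4)=0 chase 'a': 0 ⇒ 0;  out=∅∪out(0)=∅
  fail(16) 'dc': from fail(15)=0 chase 'c': 0 ⇒ 1;  out=∅∪out(1)=∅
  fail(3) 'ccd': from fail(2)=1 chase 'd': 1→0 ⇒ 15;  out={0}∪out(15)={0}
  fail(6) 'bdc': from fail(5)=15 chase 'c': 15 ⇒ 16;  out=∅∪out(16)=∅
  fail(11) 'bac': from fail(10)=0 chase 'c': 0 ⇒ 1;  out=∅∪out(1)=∅
  fail(17) 'dcd': from fail(16)=1 chase 'd': 1→0 ⇒ 15;  out=∅∪out(15)=∅
  fail(7) 'bdcd': from fail(6)=16 chase 'd': 16 ⇒ 17;  out=∅∪out(17)=∅
  fail(12) 'bacc': from fail(11)=1 chase 'c': 1 ⇒ 2;  out=∅∪out(2)=∅
  fail(18) 'dcdd': from fail(17)=15 chase 'd': 15→0 ⇒ 15;  out=∅∪out(15)=∅
  fail(8) 'bdcdd': from fail(7)=17 chase 'd': 17 ⇒ 18;  out=∅∪out(18)=∅
  fail(13) 'bacca': from fail(12)=2 chase 'a': 2→1→0 ⇒ 0;  out=∅∪out(0)=∅
  fail(19) 'dcdda': from fail(18)=15 chase 'a': 15→0 ⇒ 0;  out={3}∪out(0)={3}
  fail(9) 'bdcdda': from fail(8)=18 chase 'a': 18 ⇒ 19;  out={1}∪out(19)={1,3}
  fail(14) 'baccaa': from fail(13)=0 chase 'a': 0 ⇒ 0;  out={2}∪out(0)={2}

Scan:
i=0 'd': node 0→15
i=1 'c': node 15→16
i=2 'b': node 16→4 (via fail)
i=3 'd': node 4→5
i=4 'c': node 5→6
i=5 'd': node 6→7
i=6 'd': node 7→8
i=7 'a': node 8→9  emit P1@[2:7],P3@[3:7]
i=8 'c': node 9→1 (via fail)
i=9 'b': node 1→4 (via fail)
i=10 'a': node 4→10
i=11 'c': node 10→11
i=12 'c': node 11→12
i=13 'a': node 12→13
i=14 'a': node 13→14  emit P2@[9:14]
i=15 'b': node 14→4 (via fail)
i=16 'a': node 4→10
i=17 'c': node 10→11
i=18 'c': node 11→12
i=19 'a': node 12→13
i=20 'a': node 13→14  emit P2@[15:20]
i=21 'a': node 14→0 (via fail)
i=22 'd': node 0→15
i=23 'd': node 15→15 (via fail)
i=24 'c': node 15→16
i=25 'c': node 16→2 (via fail)
i=26 'd': node 2→3  emit P0@[24:26]

Result: [[7,1],[7,3],[14,2],[20,2],[26,0]]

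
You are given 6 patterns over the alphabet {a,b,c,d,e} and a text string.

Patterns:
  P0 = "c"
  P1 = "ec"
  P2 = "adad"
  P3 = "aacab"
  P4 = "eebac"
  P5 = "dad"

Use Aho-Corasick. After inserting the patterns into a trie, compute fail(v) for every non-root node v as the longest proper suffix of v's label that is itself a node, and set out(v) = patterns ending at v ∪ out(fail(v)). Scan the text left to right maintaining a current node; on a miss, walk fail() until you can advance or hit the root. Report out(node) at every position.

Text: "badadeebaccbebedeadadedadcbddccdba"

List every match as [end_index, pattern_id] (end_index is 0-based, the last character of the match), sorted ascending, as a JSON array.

Build:
Trie (insert patterns):
  0='ε' goto a→4 c→1 d→16 e→2
  1='c' goto ·  ←P0
  2='e' goto c→3 e→12
  3='ec' goto ·  ←P1
  4='a' goto a→8 d→5
  5='ad' goto a→6
  6='ada' goto d→7
  7='adad' goto ·  ←P2
  8='aa' goto c→9
  9='aac' goto a→10
  10='aaca' goto b→11
  11='aacab' goto ·  ←P3
  12='ee' goto b→13
  13='eeb' goto a→14
  14='eeba' goto c→15
  15='eebac' goto ·  ←P4
  16='d' goto a→17
  17='da' goto d→18
  18='dad' goto ·  ←P5

BFS fail/out derivation:
  fail(1) 'c': from fail(0)=0 chase 'c': 0 ⇒ 0;  out={0}∪out(0)={0}
  fail(2) 'e': from fail(0)=0 chase 'e': 0 ⇒ 0;  out=∅∪out(0)=∅
  fail(4) 'a': from fail(0)=0 chase 'a': 0 ⇒ 0;  out=∅∪out(0)=∅
  fail(16) 'd': from fail(0)=0 chase 'd': 0 ⇒ 0;  out=∅∪out(0)=∅
  fail(3) 'ec': from fail(2)=0 chase 'c': 0 ⇒ 1;  out={1}∪out(1)={0,1}
  fail(5) 'ad': from fail(4)=0 chase 'd': 0 ⇒ 16;  out=∅∪out(16)=∅
  fail(8) 'aa': from fail(4)=0 chase 'a': 0 ⇒ 4;  out=∅∪out(4)=∅
  fail(12) 'ee': from fail(2)=0 chase 'e': 0 ⇒ 2;  out=∅∪out(2)=∅
  fail(17) 'da': from fail(16)=0 chase 'a': 0 ⇒ 4;  out=∅∪out(4)=∅
  fail(6) 'ada': from fail(5)=16 chase 'a': 16 ⇒ 17;  out=∅∪out(17)=∅
  fail(9) 'aac': from fail(8)=4 chase 'c': 4→0 ⇒ 1;  out=∅∪out(1)={0}
  fail(13) 'eeb': from fail(12)=2 chase 'b': 2→0 ⇒ 0;  out=∅∪out(0)=∅
  fail(18) 'dad': from fail(17)=4 chase 'd': 4 ⇒ 5;  out={5}∪out(5)={5}
  fail(7) 'adad': from fail(6)=17 chase 'd': 17 ⇒ 18;  out={2}∪out(18)={2,5}
  fail(10) 'aaca': from fail(9)=1 chase 'a': 1→0 ⇒ 4;  out=∅∪out(4)=∅
  fail(14) 'eeba': from fail(13)=0 chase 'a': 0 ⇒ 4;  out=∅∪out(4)=∅
  fail(11) 'aacab': from fail(10)=4 chase 'b': 4→0 ⇒ 0;  out={3}∪out(0)={3}
  fail(15) 'eebac': from fail(14)=4 chase 'c': 4→0 ⇒ 1;  out={4}∪out(1)={0,4}

Scan:
[0] read 'b'  n0⇒n0
[1] read 'a'  n0⇒n4
[2] read 'd'  n4⇒n5
[3] read 'a'  n5⇒n6
[4] read 'd'  n6⇒n7  ** P2@[1:4],P5@[2:4]
[5] read 'e'  n7⇒n2 (fail-walked)
[6] read 'e'  n2⇒n12
[7] read 'b'  n12⇒n13
[8] read 'a'  n13⇒n14
[9] read 'c'  n14⇒n15  ** P0@[9:9],P4@[5:9]
[10] read 'c'  n15⇒n1 (fail-walked)  ** P0@[10:10]
[11] read 'b'  n1⇒n0 (fail-walked)
[12] read 'e'  n0⇒n2
[13] read 'b'  n2⇒n0 (fail-walked)
[14] read 'e'  n0⇒n2
[15] read 'd'  n2⇒n16 (fail-walked)
[16] read 'e'  n16⇒n2 (fail-walked)
[17] read 'a'  n2⇒n4 (fail-walked)
[18] read 'd'  n4⇒n5
[19] read 'a'  n5⇒n6
[20] read 'd'  n6⇒n7  ** P2@[17:20],P5@[18:20]
[21] read 'e'  n7⇒n2 (fail-walked)
[22] read 'd'  n2⇒n16 (fail-walked)
[23] read 'a'  n16⇒n17
[24] read 'd'  n17⇒n18  ** P5@[22:24]
[25] read 'c'  n18⇒n1 (fail-walked)  ** P0@[25:25]
[26] read 'b'  n1⇒n0 (fail-walked)
[27] read 'd'  n0⇒n16
[28] read 'd'  n16⇒n16 (fail-walked)
[29] read 'c'  n16⇒n1 (fail-walked)  ** P0@[29:29]
[30] read 'c'  n1⇒n1 (fail-walked)  ** P0@[30:30]
[31] read 'd'  n1⇒n16 (fail-walked)
[32] read 'b'  n16⇒n0 (fail-walked)
[33] read 'a'  n0⇒n4

Result: [[4,2],[4,5],[9,0],[9,4],[10,0],[20,2],[20,5],[24,5],[25,0],[29,0],[30,0]]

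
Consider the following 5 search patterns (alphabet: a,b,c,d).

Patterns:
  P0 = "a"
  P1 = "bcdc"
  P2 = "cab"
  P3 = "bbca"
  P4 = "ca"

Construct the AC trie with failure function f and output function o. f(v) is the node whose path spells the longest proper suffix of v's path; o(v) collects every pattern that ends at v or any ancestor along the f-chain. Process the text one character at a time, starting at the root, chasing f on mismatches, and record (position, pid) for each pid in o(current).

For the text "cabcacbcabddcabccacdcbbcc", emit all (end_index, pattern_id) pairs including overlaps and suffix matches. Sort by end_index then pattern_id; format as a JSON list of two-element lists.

Construct AC machine:
Trie nodes:
  n0 'ε': a→1 b→2 c→6
  n1 'a': ·  [P0 ends]
  n2 'b': b→9 c→3
  n3 'bc': d→4
  n4 'bcd': c→5
  n5 'bcdc': ·  [P1 ends]
  n6 'c': a→7
  n7 'ca': b→8  [P4 ends]
  n8 'cab': ·  [P2 ends]
  n9 'bb': c→10
  n10 'bbc': a→11
  n11 'bbca': ·  [P3 ends]

BFS fail/out derivation:
  n1('a'): parent n0 fail=0; on 'a' 0 → fail=0;  out {0}∪∅={0}
  n2('b'): parent n0 fail=0; on 'b' 0 → fail=0;  out ∅∪∅=∅
  n6('c'): parent n0 fail=0; on 'c' 0 → fail=0;  out ∅∪∅=∅
  n3('bc'): parent n2 fail=0; on 'c' 0 → fail=6;  out ∅∪∅=∅
  n7('ca'): parent n6 fail=0; on 'a' 0 → fail=1;  out {4}∪{0}={0,4}
  n9('bb'): parent n2 fail=0; on 'b' 0 → fail=2;  out ∅∪∅=∅
  n4('bcd'): parent n3 fail=6; on 'd' 6→0 → fail=0;  out ∅∪∅=∅
  n8('cab'): parent n7 fail=1; on 'b' 1→0 → fail=2;  out {2}∪∅={2}
  n10('bbc'): parent n9 fail=2; on 'c' 2 → fail=3;  out ∅∪∅=∅
  n5('bcdc'): parent n4 fail=0; on 'c' 0 → fail=6;  out {1}∪∅={1}
  n11('bbca'): parent n10 fail=3; on 'a' 3→6 → fail=7;  out {3}∪{0,4}={0,3,4}

Scan:
pos 0 'c': at 6
pos 1 'a': at 7  → match P0@[1:1],P4@[0:1]
pos 2 'b': at 8  → match P2@[0:2]
pos 3 'c': at 3 ·f
pos 4 'a': at 7 ·f  → match P0@[4:4],P4@[3:4]
pos 5 'c': at 6 ·f
pos 6 'b': at 2 ·f
pos 7 'c': at 3
pos 8 'a': at 7 ·f  → match P0@[8:8],P4@[7:8]
pos 9 'b': at 8  → match P2@[7:9]
pos 10 'd': at 0 ·f
pos 11 'd': at 0
pos 12 'c': at 6
pos 13 'a': at 7  → match P0@[13:13],P4@[12:13]
pos 14 'b': at 8  → match P2@[12:14]
pos 15 'c': at 3 ·f
pos 16 'c': at 6 ·f
pos 17 'a': at 7  → match P0@[17:17],P4@[16:17]
pos 18 'c': at 6 ·f
pos 19 'd': at 0 ·f
pos 20 'c': at 6
pos 21 'b': at 2 ·f
pos 22 'b': at 9
pos 23 'c': at 10
pos 24 'c': at 6 ·f

Result: [[1,0],[1,4],[2,2],[4,0],[4,4],[8,0],[8,4],[9,2],[13,0],[13,4],[14,2],[17,0],[17,4]]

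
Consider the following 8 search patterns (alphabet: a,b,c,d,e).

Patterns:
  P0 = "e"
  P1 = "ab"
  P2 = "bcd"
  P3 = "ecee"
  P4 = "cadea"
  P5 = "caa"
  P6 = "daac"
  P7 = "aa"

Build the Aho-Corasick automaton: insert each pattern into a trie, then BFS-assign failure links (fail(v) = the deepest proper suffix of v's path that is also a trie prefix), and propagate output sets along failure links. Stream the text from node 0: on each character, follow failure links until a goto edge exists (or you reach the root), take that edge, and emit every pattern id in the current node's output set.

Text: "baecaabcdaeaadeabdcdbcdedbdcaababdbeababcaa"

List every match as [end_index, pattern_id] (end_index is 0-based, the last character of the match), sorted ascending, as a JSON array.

Build automaton:
Trie (insert patterns):
  0='ε' goto a→2 b→4 c→10 d→16 e→1
  1='e' goto c→7  [P0 ends]
  2='a' goto a→20 b→3
  3='ab' goto ·  [P1 ends]
  4='b' goto c→5
  5='bc' goto d→6
  6='bcd' goto ·  [P2 ends]
  7='ec' goto e→8
  8='ece' goto e→9
  9='ecee' goto ·  [P3 ends]
  10='c' goto a→11
  11='ca' goto a→15 d→12
  12='cad' goto e→13
  13='cade' goto a→14
  14='cadea' goto ·  [P4 ends]
  15='caa' goto ·  [P5 ends]
  16='d' goto a→17
  17='da' goto a→18
  18='daa' goto c→19
  19='daac' goto ·  [P6 ends]
  20='aa' goto ·  [P7 ends]

BFS fail/out derivation:
  n1('e'): parent n0 fail=0; on 'e' 0 → fail=0;  out {0}∪∅={0}
  n2('a'): parent n0 fail=0; on 'a' 0 → fail=0;  out ∅∪∅=∅
  n4('b'): parent n0 fail=0; on 'b' 0 → fail=0;  out ∅∪∅=∅
  n10('c'): parent n0 fail=0; on 'c' 0 → fail=0;  out ∅∪∅=∅
  n16('d'): parent n0 fail=0; on 'd' 0 → fail=0;  out ∅∪∅=∅
  n3('ab'): parent n2 fail=0; on 'b' 0 → fail=4;  out {1}∪∅={1}
  n5('bc'): parent n4 fail=0; on 'c' 0 → fail=10;  out ∅∪∅=∅
  n7('ec'): parent n1 fail=0; on 'c' 0 → fail=10;  out ∅∪∅=∅
  n11('ca'): parent n10 fail=0; on 'a' 0 → fail=2;  out ∅∪∅=∅
  n17('da'): parent n16 fail=0; on 'a' 0 → fail=2;  out ∅∪∅=∅
  n20('aa'): parent n2 fail=0; on 'a' 0 → fail=2;  out {7}∪∅={7}
  n6('bcd'): parent n5 fail=10; on 'd' 10→0 → fail=16;  out {2}∪∅={2}
  n8('ece'): parent n7 fail=10; on 'e' 10→0 → fail=1;  out ∅∪{0}={0}
  n12('cad'): parent n11 fail=2; on 'd' 2→0 → fail=16;  out ∅∪∅=∅
  n15('caa'): parent n11 fail=2; on 'a' 2 → fail=20;  out {5}∪{7}={5,7}
  n18('daa'): parent n17 fail=2; on 'a' 2 → fail=20;  out ∅∪{7}={7}
  n9('ecee'): parent n8 fail=1; on 'e' 1→0 → fail=1;  out {3}∪{0}={0,3}
  n13('cade'): parent n12 fail=16; on 'e' 16→0 → fail=1;  out ∅∪{0}={0}
  n19('daac'): parent n18 fail=20; on 'c' 20→2→0 → fail=10;  out {6}∪∅={6}
  n14('cadea'): parent n13 fail=1; on 'a' 1→0 → fail=2;  out {4}∪∅={4}

Text stream:
i=0 'b': node 0→4
i=1 'a': node 4→2 (via fail)
i=2 'e': node 2→1 (via fail)  emit P0@[2:2]
i=3 'c': node 1→7
i=4 'a': node 7→11 (via fail)
i=5 'a': node 11→15  emit P5@[3:5],P7@[4:5]
i=6 'b': node 15→3 (via fail)  emit P1@[5:6]
i=7 'c': node 3→5 (via fail)
i=8 'd': node 5→6  emit P2@[6:8]
i=9 'a': node 6→17 (via fail)
i=10 'e': node 17→1 (via fail)  emit P0@[10:10]
i=11 'a': node 1→2 (via fail)
i=12 'a': node 2→20  emit P7@[11:12]
i=13 'd': node 20→16 (via fail)
i=14 'e': node 16→1 (via fail)  emit P0@[14:14]
i=15 'a': node 1→2 (via fail)
i=16 'b': node 2→3  emit P1@[15:16]
i=17 'd': node 3→16 (via fail)
i=18 'c': node 16→10 (via fail)
i=19 'd': node 10→16 (via fail)
i=20 'b': node 16→4 (via fail)
i=21 'c': node 4→5
i=22 'd': node 5→6  emit P2@[20:22]
i=23 'e': node 6→1 (via fail)  emit P0@[23:23]
i=24 'd': node 1→16 (via fail)
i=25 'b': node 16→4 (via fail)
i=26 'd': node 4→16 (via fail)
i=27 'c': node 16→10 (via fail)
i=28 'a': node 10→11
i=29 'a': node 11→15  emit P5@[27:29],P7@[28:29]
i=30 'b': node 15→3 (via fail)  emit P1@[29:30]
i=31 'a': node 3→2 (via fail)
i=32 'b': node 2→3  emit P1@[31:32]
i=33 'd': node 3→16 (via fail)
i=34 'b': node 16→4 (via fail)
i=35 'e': node 4→1 (via fail)  emit P0@[35:35]
i=36 'a': node 1→2 (via fail)
i=37 'b': node 2→3  emit P1@[36:37]
i=38 'a': node 3→2 (via fail)
i=39 'b': node 2→3  emit P1@[38:39]
i=40 'c': node 3→5 (via fail)
i=41 'a': node 5→11 (via fail)
i=42 'a': node 11→15  emit P5@[40:42],P7@[41:42]

All matches (sorted): [[2,0],[5,5],[5,7],[6,1],[8,2],[10,0],[12,7],[14,0],[16,1],[22,2],[23,0],[29,5],[29,7],[30,1],[32,1],[35,0],[37,1],[39,1],[42,5],[42,7]]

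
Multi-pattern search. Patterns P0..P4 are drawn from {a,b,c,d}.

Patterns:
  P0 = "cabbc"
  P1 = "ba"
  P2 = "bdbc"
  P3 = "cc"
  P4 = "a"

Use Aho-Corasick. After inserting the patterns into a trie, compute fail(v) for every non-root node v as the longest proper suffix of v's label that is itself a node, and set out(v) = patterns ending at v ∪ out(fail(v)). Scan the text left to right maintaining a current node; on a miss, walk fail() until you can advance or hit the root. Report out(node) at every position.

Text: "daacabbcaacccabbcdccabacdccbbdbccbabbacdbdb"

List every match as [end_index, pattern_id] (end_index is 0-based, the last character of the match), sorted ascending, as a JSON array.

Construct AC machine:
Trie (insert patterns):
  n0 'ε': a→12 b→6 c→1
  n1 'c': a→2 c→11
  n2 'ca': b→3
  n3 'cab': b→4
  n4 'cabb': c→5
  n5 'cabbc': ·  [P0 ends]
  n6 'b': a→7 d→8
  n7 'ba': ·  [P1 ends]
  n8 'bd': b→9
  n9 'bdb': c→10
  n10 'bdbc': ·  [P2 ends]
  n11 'cc': ·  [P3 ends]
  n12 'a': ·  [P4 ends]

BFS fail/out derivation:
  n1('c'): parent n0 fail=0; on 'c' 0 → fail=0;  out ∅∪∅=∅
  n6('b'): parent n0 fail=0; on 'b' 0 → fail=0;  out ∅∪∅=∅
  n12('a'): parent n0 fail=0; on 'a' 0 → fail=0;  out {4}∪∅={4}
  n2('ca'): parent n1 fail=0; on 'a' 0 → fail=12;  out ∅∪{4}={4}
  n7('ba'): parent n6 fail=0; on 'a' 0 → fail=12;  out {1}∪{4}={1,4}
  n8('bd'): parent n6 fail=0; on 'd' 0 → fail=0;  out ∅∪∅=∅
  n11('cc'): parent n1 fail=0; on 'c' 0 → fail=1;  out {3}∪∅={3}
  n3('cab'): parent n2 fail=12; on 'b' 12→0 → fail=6;  out ∅∪∅=∅
  n9('bdb'): parent n8 fail=0; on 'b' 0 → fail=6;  out ∅∪∅=∅
  n4('cabb'): parent n3 fail=6; on 'b' 6→0 → fail=6;  out ∅∪∅=∅
  n10('bdbc'): parent n9 fail=6; on 'c' 6→0 → fail=1;  out {2}∪∅={2}
  n5('cabbc'): parent n4 fail=6; on 'c' 6→0 → fail=1;  out {0}∪∅={0}

Text stream:
pos 0 'd': at 0
pos 1 'a': at 12  emit P4@[1:1]
pos 2 'a': at 12 ·f  emit P4@[2:2]
pos 3 'c': at 1 ·f
pos 4 'a': at 2  emit P4@[4:4]
pos 5 'b': at 3
pos 6 'b': at 4
pos 7 'c': at 5  emit P0@[3:7]
pos 8 'a': at 2 ·f  emit P4@[8:8]
pos 9 'a': at 12 ·f  emit P4@[9:9]
pos 10 'c': at 1 ·f
pos 11 'c': at 11  emit P3@[10:11]
pos 12 'c': at 11 ·f  emit P3@[11:12]
pos 13 'a': at 2 ·f  emit P4@[13:13]
pos 14 'b': at 3
pos 15 'b': at 4
pos 16 'c': at 5  emit P0@[12:16]
pos 17 'd': at 0 ·f
pos 18 'c': at 1
pos 19 'c': at 11  emit P3@[18:19]
pos 20 'a': at 2 ·f  emit P4@[20:20]
pos 21 'b': at 3
pos 22 'a': at 7 ·f  emit P1@[21:22],P4@[22:22]
pos 23 'c': at 1 ·f
pos 24 'd': at 0 ·f
pos 25 'c': at 1
pos 26 'c': at 11  emit P3@[25:26]
pos 27 'b': at 6 ·f
pos 28 'b': at 6 ·f
pos 29 'd': at 8
pos 30 'b': at 9
pos 31 'c': at 10  emit P2@[28:31]
pos 32 'c': at 11 ·f  emit P3@[31:32]
pos 33 'b': at 6 ·f
pos 34 'a': at 7  emit P1@[33:34],P4@[34:34]
pos 35 'b': at 6 ·f
pos 36 'b': at 6 ·f
pos 37 'a': at 7  emit P1@[36:37],P4@[37:37]
pos 38 'c': at 1 ·f
pos 39 'd': at 0 ·f
pos 40 'b': at 6
pos 41 'd': at 8
pos 42 'b': at 9

All matches (sorted): [[1,4],[2,4],[4,4],[7,0],[8,4],[9,4],[11,3],[12,3],[13,4],[16,0],[19,3],[20,4],[22,1],[22,4],[26,3],[31,2],[32,3],[34,1],[34,4],[37,1],[37,4]]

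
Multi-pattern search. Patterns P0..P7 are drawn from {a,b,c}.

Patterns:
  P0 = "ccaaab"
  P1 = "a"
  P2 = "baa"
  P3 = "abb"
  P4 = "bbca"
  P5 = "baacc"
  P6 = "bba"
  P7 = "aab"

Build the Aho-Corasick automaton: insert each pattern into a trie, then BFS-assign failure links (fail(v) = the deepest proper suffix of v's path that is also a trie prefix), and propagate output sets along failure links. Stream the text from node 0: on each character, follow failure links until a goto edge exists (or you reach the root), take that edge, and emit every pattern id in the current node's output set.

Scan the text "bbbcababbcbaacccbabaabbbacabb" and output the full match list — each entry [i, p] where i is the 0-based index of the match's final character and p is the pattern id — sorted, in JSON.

Build automaton:
Trie nodes:
  n0 'ε': a→7 b→8 c→1
  n1 'c': c→2
  n2 'cc': a→3
  n3 'cca': a→4
  n4 'ccaa': a→5
  n5 'ccaaa': b→6
  n6 'ccaaab': ·  ←P0
  n7 'a': a→19 b→11  ←P1
  n8 'b': a→9 b→13
  n9 'ba': a→10
  n10 'baa': c→16  ←P2
  n11 'ab': b→12
  n12 'abb': ·  ←P3
  n13 'bb': a→18 c→14
  n14 'bbc': a→15
  n15 'bbca': ·  ←P4
  n16 'baac': c→17
  n17 'baacc': ·  ←P5
  n18 'bba': ·  ←P6
  n19 'aa': b→20
  n20 'aab': ·  ←P7

BFS fail/out derivation:
  n1('c'): parent n0 fail=0; on 'c' 0 → fail=0;  out ∅∪∅=∅
  n7('a'): parent n0 fail=0; on 'a' 0 → fail=0;  out {1}∪∅={1}
  n8('b'): parent n0 fail=0; on 'b' 0 → fail=0;  out ∅∪∅=∅
  n2('cc'): parent n1 fail=0; on 'c' 0 → fail=1;  out ∅∪∅=∅
  n9('ba'): parent n8 fail=0; on 'a' 0 → fail=7;  out ∅∪{1}={1}
  n11('ab'): parent n7 fail=0; on 'b' 0 → fail=8;  out ∅∪∅=∅
  n13('bb'): parent n8 fail=0; on 'b' 0 → fail=8;  out ∅∪∅=∅
  n19('aa'): parent n7 fail=0; on 'a' 0 → fail=7;  out ∅∪{1}={1}
  n3('cca'): parent n2 fail=1; on 'a' 1→0 → fail=7;  out ∅∪{1}={1}
  n10('baa'): parent n9 fail=7; on 'a' 7 → fail=19;  out {2}∪{1}={1,2}
  n12('abb'): parent n11 fail=8; on 'b' 8 → fail=13;  out {3}∪∅={3}
  n14('bbc'): parent n13 fail=8; on 'c' 8→0 → fail=1;  out ∅∪∅=∅
  n18('bba'): parent n13 fail=8; on 'a' 8 → fail=9;  out {6}∪{1}={1,6}
  n20('aab'): parent n19 fail=7; on 'b' 7 → fail=11;  out {7}∪∅={7}
  n4('ccaa'): parent n3 fail=7; on 'a' 7 → fail=19;  out ∅∪{1}={1}
  n15('bbca'): parent n14 fail=1; on 'a' 1→0 → fail=7;  out {4}∪{1}={1,4}
  n16('baac'): parent n10 fail=19; on 'c' 19→7→0 → fail=1;  out ∅∪∅=∅
  n5('ccaaa'): parent n4 fail=19; on 'a' 19→7 → fail=19;  out ∅∪{1}={1}
  n17('baacc'): parent n16 fail=1; on 'c' 1 → fail=2;  out {5}∪∅={5}
  n6('ccaaab'): parent n5 fail=19; on 'b' 19 → fail=20;  out {0}∪{7}={0,7}

Run:
pos 0 'b': at 8
pos 1 'b': at 13
pos 2 'b': at 13 (fail-walked)
pos 3 'c': at 14
pos 4 'a': at 15  → match P1@[4:4],P4@[1:4]
pos 5 'b': at 11 (fail-walked)
pos 6 'a': at 9 (fail-walked)  → match P1@[6:6]
pos 7 'b': at 11 (fail-walked)
pos 8 'b': at 12  → match P3@[6:8]
pos 9 'c': at 14 (fail-walked)
pos 10 'b': at 8 (fail-walked)
pos 11 'a': at 9  → match P1@[11:11]
pos 12 'a': at 10  → match P1@[12:12],P2@[10:12]
pos 13 'c': at 16
pos 14 'c': at 17  → match P5@[10:14]
pos 15 'c': at 2 (fail-walked)
pos 16 'b': at 8 (fail-walked)
pos 17 'a': at 9  → match P1@[17:17]
pos 18 'b': at 11 (fail-walked)
pos 19 'a': at 9 (fail-walked)  → match P1@[19:19]
pos 20 'a': at 10  → match P1@[20:20],P2@[18:20]
pos 21 'b': at 20 (fail-walked)  → match P7@[19:21]
pos 22 'b': at 12 (fail-walked)  → match P3@[20:22]
pos 23 'b': at 13 (fail-walked)
pos 24 'a': at 18  → match P1@[24:24],P6@[22:24]
pos 25 'c': at 1 (fail-walked)
pos 26 'a': at 7 (fail-walked)  → match P1@[26:26]
pos 27 'b': at 11
pos 28 'b': at 12  → match P3@[26:28]

Matches: [[4,1],[4,4],[6,1],[8,3],[11,1],[12,1],[12,2],[14,5],[17,1],[19,1],[20,1],[20,2],[21,7],[22,3],[24,1],[24,6],[26,1],[28,3]]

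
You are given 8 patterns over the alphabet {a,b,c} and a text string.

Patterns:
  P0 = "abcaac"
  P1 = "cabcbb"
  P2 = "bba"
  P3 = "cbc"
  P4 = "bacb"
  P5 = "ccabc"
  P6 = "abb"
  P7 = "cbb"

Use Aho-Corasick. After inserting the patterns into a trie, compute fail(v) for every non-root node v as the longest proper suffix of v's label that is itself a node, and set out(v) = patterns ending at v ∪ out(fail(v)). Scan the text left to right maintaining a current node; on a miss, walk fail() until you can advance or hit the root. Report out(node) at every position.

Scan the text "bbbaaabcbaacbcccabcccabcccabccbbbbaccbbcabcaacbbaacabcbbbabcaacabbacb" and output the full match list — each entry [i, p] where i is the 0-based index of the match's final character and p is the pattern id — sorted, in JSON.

Build:
Trie nodes:
  0='ε' goto a→1 b→13 c→7
  1='a' goto b→2
  2='ab' goto b→25 c→3
  3='abc' goto a→4
  4='abca' goto a→5
  5='abcaa' goto c→6
  6='abcaac' goto ·  ←P0
  7='c' goto a→8 b→16 c→21
  8='ca' goto b→9
  9='cab' goto c→10
  10='cabc' goto b→11
  11='cabcb' goto b→12
  12='cabcbb' goto ·  ←P1
  13='b' goto a→18 b→14
  14='bb' goto a→15
  15='bba' goto ·  ←P2
  16='cb' goto b→26 c→17
  17='cbc' goto ·  ←P3
  18='ba' goto c→19
  19='bac' goto b→20
  20='bacb' goto ·  ←P4
  21='cc' goto a→22
  22='cca' goto b→23
  23='ccab' goto c→24
  24='ccabc' goto ·  ←P5
  25='abb' goto ·  ←P6
  26='cbb' goto ·  ←P7

Failure links (BFS by depth):
  fail(1) 'a': from fail(0)=0 chase 'a': 0 ⇒ 0;  out=∅∪out(0)=∅
  fail(7) 'c': from fail(0)=0 chase 'c': 0 ⇒ 0;  out=∅∪out(0)=∅
  fail(13) 'b': from fail(0)=0 chase 'b': 0 ⇒ 0;  out=∅∪out(0)=∅
  fail(2) 'ab': from fail(1)=0 chase 'b': 0 ⇒ 13;  out=∅∪out(13)=∅
  fail(8) 'ca': from fail(7)=0 chase 'a': 0 ⇒ 1;  out=∅∪out(1)=∅
  fail(14) 'bb': from fail(13)=0 chase 'b': 0 ⇒ 13;  out=∅∪out(13)=∅
  fail(16) 'cb': from fail(7)=0 chase 'b': 0 ⇒ 13;  out=∅∪out(13)=∅
  fail(18) 'ba': from fail(13)=0 chase 'a': 0 ⇒ 1;  out=∅∪out(1)=∅
  fail(21) 'cc': from fail(7)=0 chase 'c': 0 ⇒ 7;  out=∅∪out(7)=∅
  fail(3) 'abc': from fail(2)=13 chase 'c': 13→0 ⇒ 7;  out=∅∪out(7)=∅
  fail(9) 'cab': from fail(8)=1 chase 'b': 1 ⇒ 2;  out=∅∪out(2)=∅
  fail(15) 'bba': from fail(14)=13 chase 'a': 13 ⇒ 18;  out={2}∪out(18)={2}
  fail(17) 'cbc': from fail(16)=13 chase 'c': 13→0 ⇒ 7;  out={3}∪out(7)={3}
  fail(19) 'bac': from fail(18)=1 chase 'c': 1→0 ⇒ 7;  out=∅∪out(7)=∅
  fail(22) 'cca': from fail(21)=7 chase 'a': 7 ⇒ 8;  out=∅∪out(8)=∅
  fail(25) 'abb': from fail(2)=13 chase 'b': 13 ⇒ 14;  out={6}∪out(14)={6}
  fail(26) 'cbb': from fail(16)=13 chase 'b': 13 ⇒ 14;  out={7}∪out(14)={7}
  fail(4) 'abca': from fail(3)=7 chase 'a': 7 ⇒ 8;  out=∅∪out(8)=∅
  fail(10) 'cabc': from fail(9)=2 chase 'c': 2 ⇒ 3;  out=∅∪out(3)=∅
  fail(20) 'bacb': from fail(19)=7 chase 'b': 7 ⇒ 16;  out={4}∪out(16)={4}
  fail(23) 'ccab': from fail(22)=8 chase 'b': 8 ⇒ 9;  out=∅∪out(9)=∅
  fail(5) 'abcaa': from fail(4)=8 chase 'a': 8→1→0 ⇒ 1;  out=∅∪out(1)=∅
  fail(11) 'cabcb': from fail(10)=3 chase 'b': 3→7 ⇒ 16;  out=∅∪out(16)=∅
  fail(24) 'ccabc': from fail(23)=9 chase 'c': 9 ⇒ 10;  out={5}∪out(10)={5}
  fail(6) 'abcaac': from fail(5)=1 chase 'c': 1→0 ⇒ 7;  out={0}∪out(7)={0}
  fail(12) 'cabcbb': from fail(11)=16 chase 'b': 16 ⇒ 26;  out={1}∪out(26)={1,7}

Scan:
i=0 'b': node 0→13
i=1 'b': node 13→14
i=2 'b': node 14→14 (via fail)
i=3 'a': node 14→15  → match P2@[1:3]
i=4 'a': node 15→1 (via fail)
i=5 'a': node 1→1 (via fail)
i=6 'b': node 1→2
i=7 'c': node 2→3
i=8 'b': node 3→16 (via fail)
i=9 'a': node 16→18 (via fail)
i=10 'a': node 18→1 (via fail)
i=11 'c': node 1→7 (via fail)
i=12 'b': node 7→16
i=13 'c': node 16→17  → match P3@[11:13]
i=14 'c': node 17→21 (via fail)
i=15 'c': node 21→21 (via fail)
i=16 'a': node 21→22
i=17 'b': node 22→23
i=18 'c': node 23→24  → match P5@[14:18]
i=19 'c': node 24→21 (via fail)
i=20 'c': node 21→21 (via fail)
i=21 'a': node 21→22
i=22 'b': node 22→23
i=23 'c': node 23→24  → match P5@[19:23]
i=24 'c': node 24→21 (via fail)
i=25 'c': node 21→21 (via fail)
i=26 'a': node 21→22
i=27 'b': node 22→23
i=28 'c': node 23→24  → match P5@[24:28]
i=29 'c': node 24→21 (via fail)
i=30 'b': node 21→16 (via fail)
i=31 'b': node 16→26  → match P7@[29:31]
i=32 'b': node 26→14 (via fail)
i=33 'b': node 14→14 (via fail)
i=34 'a': node 14→15  → match P2@[32:34]
i=35 'c': node 15→19 (via fail)
i=36 'c': node 19→21 (via fail)
i=37 'b': node 21→16 (via fail)
i=38 'b': node 16→26  → match P7@[36:38]
i=39 'c': node 26→7 (via fail)
i=40 'a': node 7→8
i=41 'b': node 8→9
i=42 'c': node 9→10
i=43 'a': node 10→4 (via fail)
i=44 'a': node 4→5
i=45 'c': node 5→6  → match P0@[40:45]
i=46 'b': node 6→16 (via fail)
i=47 'b': node 16→26  → match P7@[45:47]
i=48 'a': node 26→15 (via fail)  → match P2@[46:48]
i=49 'a': node 15→1 (via fail)
i=50 'c': node 1→7 (via fail)
i=51 'a': node 7→8
i=52 'b': node 8→9
i=53 'c': node 9→10
i=54 'b': node 10→11
i=55 'b': node 11→12  → match P1@[50:55],P7@[53:55]
i=56 'b': node 12→14 (via fail)
i=57 'a': node 14→15  → match P2@[55:57]
i=58 'b': node 15→2 (via fail)
i=59 'c': node 2→3
i=60 'a': node 3→4
i=61 'a': node 4→5
i=62 'c': node 5→6  → match P0@[57:62]
i=63 'a': node 6→8 (via fail)
i=64 'b': node 8→9
i=65 'b': node 9→25 (via fail)  → match P6@[63:65]
i=66 'a': node 25→15 (via fail)  → match P2@[64:66]
i=67 'c': node 15→19 (via fail)
i=68 'b': node 19→20  → match P4@[65:68]

Result: [[3,2],[13,3],[18,5],[23,5],[28,5],[31,7],[34,2],[38,7],[45,0],[47,7],[48,2],[55,1],[55,7],[57,2],[62,0],[65,6],[66,2],[68,4]]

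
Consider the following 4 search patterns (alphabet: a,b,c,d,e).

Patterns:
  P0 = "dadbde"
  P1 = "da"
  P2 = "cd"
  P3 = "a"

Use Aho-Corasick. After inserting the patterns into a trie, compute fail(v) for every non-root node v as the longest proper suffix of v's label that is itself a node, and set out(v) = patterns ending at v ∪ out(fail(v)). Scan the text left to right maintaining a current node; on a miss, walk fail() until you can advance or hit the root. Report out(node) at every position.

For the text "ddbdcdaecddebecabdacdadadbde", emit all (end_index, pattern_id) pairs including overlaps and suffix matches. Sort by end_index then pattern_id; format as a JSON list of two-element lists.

Build:
Trie nodes:
  n0 'ε': a→9 c→7 d→1
  n1 'd': a→2
  n2 'da': d→3  [P1 ends]
  n3 'dad': b→4
  n4 'dadb': d→5
  n5 'dadbd': e→6
  n6 'dadbde': ·  [P0 ends]
  n7 'c': d→8
  n8 'cd': ·  [P2 ends]
  n9 'a': ·  [P3 ends]

Failure links (BFS by depth):
  fail(1) 'd': from fail(0)=0 chase 'd': 0 ⇒ 0;  out=∅∪out(0)=∅
  fail(7) 'c': from fail(0)=0 chase 'c': 0 ⇒ 0;  out=∅∪out(0)=∅
  fail(9) 'a': from fail(0)=0 chase 'a': 0 ⇒ 0;  out={3}∪out(0)={3}
  fail(2) 'da': from fail(1)=0 chase 'a': 0 ⇒ 9;  out={1}∪out(9)={1,3}
  fail(8) 'cd': from fail(7)=0 chase 'd': 0 ⇒ 1;  out={2}∪out(1)={2}
  fail(3) 'dad': from fail(2)=9 chase 'd': 9→0 ⇒ 1;  out=∅∪out(1)=∅
  fail(4) 'dadb': from fail(3)=1 chase 'b': 1→0 ⇒ 0;  out=∅∪out(0)=∅
  fail(5) 'dadbd': from fail(4)=0 chase 'd': 0 ⇒ 1;  out=∅∪out(1)=∅
  fail(6) 'dadbde': from fail(5)=1 chase 'e': 1→0 ⇒ 0;  out={0}∪out(0)={0}

Scan:
pos 0 'd': at 1
pos 1 'd': at 1 ·f
pos 2 'b': at 0 ·f
pos 3 'd': at 1
pos 4 'c': at 7 ·f
pos 5 'd': at 8  ** P2@[4:5]
pos 6 'a': at 2 ·f  ** P1@[5:6],P3@[6:6]
pos 7 'e': at 0 ·f
pos 8 'c': at 7
pos 9 'd': at 8  ** P2@[8:9]
pos 10 'd': at 1 ·f
pos 11 'e': at 0 ·f
pos 12 'b': at 0
pos 13 'e': at 0
pos 14 'c': at 7
pos 15 'a': at 9 ·f  ** P3@[15:15]
pos 16 'b': at 0 ·f
pos 17 'd': at 1
pos 18 'a': at 2  ** P1@[17:18],P3@[18:18]
pos 19 'c': at 7 ·f
pos 20 'd': at 8  ** P2@[19:20]
pos 21 'a': at 2 ·f  ** P1@[20:21],P3@[21:21]
pos 22 'd': at 3
pos 23 'a': at 2 ·f  ** P1@[22:23],P3@[23:23]
pos 24 'd': at 3
pos 25 'b': at 4
pos 26 'd': at 5
pos 27 'e': at 6  ** P0@[22:27]

Result: [[5,2],[6,1],[6,3],[9,2],[15,3],[18,1],[18,3],[20,2],[21,1],[21,3],[23,1],[23,3],[27,0]]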